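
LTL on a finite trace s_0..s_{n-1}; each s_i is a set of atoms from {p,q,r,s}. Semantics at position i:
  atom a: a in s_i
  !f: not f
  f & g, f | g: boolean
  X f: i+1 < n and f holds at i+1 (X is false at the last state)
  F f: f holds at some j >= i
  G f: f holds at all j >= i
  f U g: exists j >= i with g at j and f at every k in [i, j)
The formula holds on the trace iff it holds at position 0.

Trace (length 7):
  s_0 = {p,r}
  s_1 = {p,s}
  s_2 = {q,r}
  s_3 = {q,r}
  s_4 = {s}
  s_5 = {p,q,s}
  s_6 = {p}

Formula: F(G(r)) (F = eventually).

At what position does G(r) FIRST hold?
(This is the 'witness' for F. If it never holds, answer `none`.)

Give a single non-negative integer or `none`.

Answer: none

Derivation:
s_0={p,r}: G(r)=False r=True
s_1={p,s}: G(r)=False r=False
s_2={q,r}: G(r)=False r=True
s_3={q,r}: G(r)=False r=True
s_4={s}: G(r)=False r=False
s_5={p,q,s}: G(r)=False r=False
s_6={p}: G(r)=False r=False
F(G(r)) does not hold (no witness exists).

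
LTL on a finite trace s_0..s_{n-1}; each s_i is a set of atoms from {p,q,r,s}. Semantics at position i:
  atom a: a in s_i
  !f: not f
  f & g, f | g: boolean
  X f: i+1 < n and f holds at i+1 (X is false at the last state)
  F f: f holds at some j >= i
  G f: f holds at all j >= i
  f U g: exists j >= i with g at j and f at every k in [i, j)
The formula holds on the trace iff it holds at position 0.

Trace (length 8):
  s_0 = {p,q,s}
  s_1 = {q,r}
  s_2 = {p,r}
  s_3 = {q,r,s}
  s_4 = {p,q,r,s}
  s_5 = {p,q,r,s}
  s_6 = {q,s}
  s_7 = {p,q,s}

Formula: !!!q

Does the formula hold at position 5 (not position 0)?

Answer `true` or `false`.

Answer: false

Derivation:
s_0={p,q,s}: !!!q=False !!q=True !q=False q=True
s_1={q,r}: !!!q=False !!q=True !q=False q=True
s_2={p,r}: !!!q=True !!q=False !q=True q=False
s_3={q,r,s}: !!!q=False !!q=True !q=False q=True
s_4={p,q,r,s}: !!!q=False !!q=True !q=False q=True
s_5={p,q,r,s}: !!!q=False !!q=True !q=False q=True
s_6={q,s}: !!!q=False !!q=True !q=False q=True
s_7={p,q,s}: !!!q=False !!q=True !q=False q=True
Evaluating at position 5: result = False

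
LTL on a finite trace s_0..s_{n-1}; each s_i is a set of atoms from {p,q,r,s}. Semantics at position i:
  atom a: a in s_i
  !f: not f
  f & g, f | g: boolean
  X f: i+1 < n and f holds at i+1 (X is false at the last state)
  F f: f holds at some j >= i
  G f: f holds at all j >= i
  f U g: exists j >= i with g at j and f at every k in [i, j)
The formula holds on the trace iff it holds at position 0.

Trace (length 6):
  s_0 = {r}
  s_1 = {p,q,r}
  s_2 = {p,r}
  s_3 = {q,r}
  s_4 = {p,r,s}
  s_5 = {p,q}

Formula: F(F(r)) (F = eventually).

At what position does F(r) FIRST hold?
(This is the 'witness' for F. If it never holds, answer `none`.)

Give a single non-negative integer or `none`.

s_0={r}: F(r)=True r=True
s_1={p,q,r}: F(r)=True r=True
s_2={p,r}: F(r)=True r=True
s_3={q,r}: F(r)=True r=True
s_4={p,r,s}: F(r)=True r=True
s_5={p,q}: F(r)=False r=False
F(F(r)) holds; first witness at position 0.

Answer: 0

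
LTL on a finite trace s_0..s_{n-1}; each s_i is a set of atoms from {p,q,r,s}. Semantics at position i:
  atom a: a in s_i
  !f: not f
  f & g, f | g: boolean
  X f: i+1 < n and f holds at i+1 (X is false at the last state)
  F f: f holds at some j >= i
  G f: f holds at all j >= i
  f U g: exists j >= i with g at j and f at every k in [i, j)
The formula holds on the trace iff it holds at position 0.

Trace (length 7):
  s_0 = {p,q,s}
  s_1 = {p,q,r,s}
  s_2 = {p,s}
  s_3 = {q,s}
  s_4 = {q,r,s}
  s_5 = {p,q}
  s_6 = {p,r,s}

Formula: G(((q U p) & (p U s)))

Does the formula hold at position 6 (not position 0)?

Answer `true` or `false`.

s_0={p,q,s}: G(((q U p) & (p U s)))=True ((q U p) & (p U s))=True (q U p)=True q=True p=True (p U s)=True s=True
s_1={p,q,r,s}: G(((q U p) & (p U s)))=True ((q U p) & (p U s))=True (q U p)=True q=True p=True (p U s)=True s=True
s_2={p,s}: G(((q U p) & (p U s)))=True ((q U p) & (p U s))=True (q U p)=True q=False p=True (p U s)=True s=True
s_3={q,s}: G(((q U p) & (p U s)))=True ((q U p) & (p U s))=True (q U p)=True q=True p=False (p U s)=True s=True
s_4={q,r,s}: G(((q U p) & (p U s)))=True ((q U p) & (p U s))=True (q U p)=True q=True p=False (p U s)=True s=True
s_5={p,q}: G(((q U p) & (p U s)))=True ((q U p) & (p U s))=True (q U p)=True q=True p=True (p U s)=True s=False
s_6={p,r,s}: G(((q U p) & (p U s)))=True ((q U p) & (p U s))=True (q U p)=True q=False p=True (p U s)=True s=True
Evaluating at position 6: result = True

Answer: true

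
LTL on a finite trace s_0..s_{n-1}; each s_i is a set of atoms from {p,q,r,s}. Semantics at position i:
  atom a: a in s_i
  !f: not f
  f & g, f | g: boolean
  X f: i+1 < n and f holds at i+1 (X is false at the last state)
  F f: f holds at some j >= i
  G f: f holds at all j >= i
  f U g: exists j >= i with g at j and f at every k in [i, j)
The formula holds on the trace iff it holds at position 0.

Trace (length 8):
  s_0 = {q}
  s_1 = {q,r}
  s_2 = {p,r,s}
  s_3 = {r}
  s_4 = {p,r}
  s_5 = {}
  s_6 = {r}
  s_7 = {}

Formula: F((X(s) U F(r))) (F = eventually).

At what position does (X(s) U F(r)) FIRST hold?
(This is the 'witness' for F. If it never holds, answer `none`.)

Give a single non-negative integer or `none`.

Answer: 0

Derivation:
s_0={q}: (X(s) U F(r))=True X(s)=False s=False F(r)=True r=False
s_1={q,r}: (X(s) U F(r))=True X(s)=True s=False F(r)=True r=True
s_2={p,r,s}: (X(s) U F(r))=True X(s)=False s=True F(r)=True r=True
s_3={r}: (X(s) U F(r))=True X(s)=False s=False F(r)=True r=True
s_4={p,r}: (X(s) U F(r))=True X(s)=False s=False F(r)=True r=True
s_5={}: (X(s) U F(r))=True X(s)=False s=False F(r)=True r=False
s_6={r}: (X(s) U F(r))=True X(s)=False s=False F(r)=True r=True
s_7={}: (X(s) U F(r))=False X(s)=False s=False F(r)=False r=False
F((X(s) U F(r))) holds; first witness at position 0.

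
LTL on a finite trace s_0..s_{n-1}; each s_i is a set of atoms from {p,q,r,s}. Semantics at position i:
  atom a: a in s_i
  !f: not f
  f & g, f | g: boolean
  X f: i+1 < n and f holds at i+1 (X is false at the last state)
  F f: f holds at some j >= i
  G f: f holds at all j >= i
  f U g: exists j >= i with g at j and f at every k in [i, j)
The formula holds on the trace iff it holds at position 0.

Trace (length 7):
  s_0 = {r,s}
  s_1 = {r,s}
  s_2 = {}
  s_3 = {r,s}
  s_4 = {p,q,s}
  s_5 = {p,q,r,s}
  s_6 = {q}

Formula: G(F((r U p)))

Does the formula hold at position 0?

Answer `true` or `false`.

s_0={r,s}: G(F((r U p)))=False F((r U p))=True (r U p)=False r=True p=False
s_1={r,s}: G(F((r U p)))=False F((r U p))=True (r U p)=False r=True p=False
s_2={}: G(F((r U p)))=False F((r U p))=True (r U p)=False r=False p=False
s_3={r,s}: G(F((r U p)))=False F((r U p))=True (r U p)=True r=True p=False
s_4={p,q,s}: G(F((r U p)))=False F((r U p))=True (r U p)=True r=False p=True
s_5={p,q,r,s}: G(F((r U p)))=False F((r U p))=True (r U p)=True r=True p=True
s_6={q}: G(F((r U p)))=False F((r U p))=False (r U p)=False r=False p=False

Answer: false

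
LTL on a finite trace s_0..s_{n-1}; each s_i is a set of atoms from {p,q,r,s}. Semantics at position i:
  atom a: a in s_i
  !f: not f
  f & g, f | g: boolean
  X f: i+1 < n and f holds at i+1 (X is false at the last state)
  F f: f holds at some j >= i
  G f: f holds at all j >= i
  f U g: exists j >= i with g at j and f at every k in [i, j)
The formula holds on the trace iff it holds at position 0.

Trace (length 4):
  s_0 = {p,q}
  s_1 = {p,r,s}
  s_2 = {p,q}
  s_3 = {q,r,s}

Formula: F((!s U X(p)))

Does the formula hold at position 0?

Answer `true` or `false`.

s_0={p,q}: F((!s U X(p)))=True (!s U X(p))=True !s=True s=False X(p)=True p=True
s_1={p,r,s}: F((!s U X(p)))=True (!s U X(p))=True !s=False s=True X(p)=True p=True
s_2={p,q}: F((!s U X(p)))=False (!s U X(p))=False !s=True s=False X(p)=False p=True
s_3={q,r,s}: F((!s U X(p)))=False (!s U X(p))=False !s=False s=True X(p)=False p=False

Answer: true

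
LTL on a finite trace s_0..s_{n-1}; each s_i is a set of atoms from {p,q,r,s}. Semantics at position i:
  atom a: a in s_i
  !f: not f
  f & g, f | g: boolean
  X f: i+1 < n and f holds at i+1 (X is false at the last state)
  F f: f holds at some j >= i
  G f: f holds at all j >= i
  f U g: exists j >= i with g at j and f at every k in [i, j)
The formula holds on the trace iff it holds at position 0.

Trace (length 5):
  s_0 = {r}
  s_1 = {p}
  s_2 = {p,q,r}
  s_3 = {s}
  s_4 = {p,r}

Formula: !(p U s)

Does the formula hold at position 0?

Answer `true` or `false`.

s_0={r}: !(p U s)=True (p U s)=False p=False s=False
s_1={p}: !(p U s)=False (p U s)=True p=True s=False
s_2={p,q,r}: !(p U s)=False (p U s)=True p=True s=False
s_3={s}: !(p U s)=False (p U s)=True p=False s=True
s_4={p,r}: !(p U s)=True (p U s)=False p=True s=False

Answer: true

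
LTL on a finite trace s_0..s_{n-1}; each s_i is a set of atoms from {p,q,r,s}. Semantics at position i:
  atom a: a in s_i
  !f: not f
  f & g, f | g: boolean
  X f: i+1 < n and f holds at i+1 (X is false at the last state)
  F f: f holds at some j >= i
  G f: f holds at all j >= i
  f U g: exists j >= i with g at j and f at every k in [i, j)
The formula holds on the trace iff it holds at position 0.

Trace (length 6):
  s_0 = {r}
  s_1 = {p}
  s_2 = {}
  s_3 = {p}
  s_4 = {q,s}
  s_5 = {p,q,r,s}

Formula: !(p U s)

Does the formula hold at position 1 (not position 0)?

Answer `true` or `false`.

Answer: true

Derivation:
s_0={r}: !(p U s)=True (p U s)=False p=False s=False
s_1={p}: !(p U s)=True (p U s)=False p=True s=False
s_2={}: !(p U s)=True (p U s)=False p=False s=False
s_3={p}: !(p U s)=False (p U s)=True p=True s=False
s_4={q,s}: !(p U s)=False (p U s)=True p=False s=True
s_5={p,q,r,s}: !(p U s)=False (p U s)=True p=True s=True
Evaluating at position 1: result = True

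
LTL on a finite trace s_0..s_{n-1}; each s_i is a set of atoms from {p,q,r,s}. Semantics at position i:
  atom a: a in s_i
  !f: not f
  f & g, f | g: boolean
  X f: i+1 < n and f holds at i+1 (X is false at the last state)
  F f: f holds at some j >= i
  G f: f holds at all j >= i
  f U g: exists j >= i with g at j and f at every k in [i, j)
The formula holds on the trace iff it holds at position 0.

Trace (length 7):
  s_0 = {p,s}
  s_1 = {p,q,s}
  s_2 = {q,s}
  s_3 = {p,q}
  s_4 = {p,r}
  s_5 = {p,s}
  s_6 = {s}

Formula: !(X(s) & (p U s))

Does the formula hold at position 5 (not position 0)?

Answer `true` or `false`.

Answer: false

Derivation:
s_0={p,s}: !(X(s) & (p U s))=False (X(s) & (p U s))=True X(s)=True s=True (p U s)=True p=True
s_1={p,q,s}: !(X(s) & (p U s))=False (X(s) & (p U s))=True X(s)=True s=True (p U s)=True p=True
s_2={q,s}: !(X(s) & (p U s))=True (X(s) & (p U s))=False X(s)=False s=True (p U s)=True p=False
s_3={p,q}: !(X(s) & (p U s))=True (X(s) & (p U s))=False X(s)=False s=False (p U s)=True p=True
s_4={p,r}: !(X(s) & (p U s))=False (X(s) & (p U s))=True X(s)=True s=False (p U s)=True p=True
s_5={p,s}: !(X(s) & (p U s))=False (X(s) & (p U s))=True X(s)=True s=True (p U s)=True p=True
s_6={s}: !(X(s) & (p U s))=True (X(s) & (p U s))=False X(s)=False s=True (p U s)=True p=False
Evaluating at position 5: result = False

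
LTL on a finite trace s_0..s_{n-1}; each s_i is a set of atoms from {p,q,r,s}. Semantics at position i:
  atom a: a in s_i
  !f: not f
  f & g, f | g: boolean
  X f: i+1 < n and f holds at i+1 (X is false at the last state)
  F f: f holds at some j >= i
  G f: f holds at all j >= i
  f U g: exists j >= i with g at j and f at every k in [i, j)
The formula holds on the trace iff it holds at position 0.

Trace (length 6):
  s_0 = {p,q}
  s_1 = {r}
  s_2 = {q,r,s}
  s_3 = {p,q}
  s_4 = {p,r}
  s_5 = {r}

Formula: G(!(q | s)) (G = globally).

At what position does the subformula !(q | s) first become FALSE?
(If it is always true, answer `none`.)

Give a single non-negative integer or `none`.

s_0={p,q}: !(q | s)=False (q | s)=True q=True s=False
s_1={r}: !(q | s)=True (q | s)=False q=False s=False
s_2={q,r,s}: !(q | s)=False (q | s)=True q=True s=True
s_3={p,q}: !(q | s)=False (q | s)=True q=True s=False
s_4={p,r}: !(q | s)=True (q | s)=False q=False s=False
s_5={r}: !(q | s)=True (q | s)=False q=False s=False
G(!(q | s)) holds globally = False
First violation at position 0.

Answer: 0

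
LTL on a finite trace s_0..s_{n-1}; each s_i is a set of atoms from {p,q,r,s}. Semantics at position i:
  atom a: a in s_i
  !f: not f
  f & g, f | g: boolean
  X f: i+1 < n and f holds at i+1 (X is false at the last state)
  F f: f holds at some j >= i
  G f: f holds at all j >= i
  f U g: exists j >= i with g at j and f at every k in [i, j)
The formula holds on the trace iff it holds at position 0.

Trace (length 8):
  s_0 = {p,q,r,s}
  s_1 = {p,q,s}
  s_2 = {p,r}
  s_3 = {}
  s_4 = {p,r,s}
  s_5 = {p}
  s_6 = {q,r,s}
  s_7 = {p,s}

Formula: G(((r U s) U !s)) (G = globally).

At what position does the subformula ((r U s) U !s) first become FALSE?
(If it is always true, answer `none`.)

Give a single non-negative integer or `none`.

Answer: 6

Derivation:
s_0={p,q,r,s}: ((r U s) U !s)=True (r U s)=True r=True s=True !s=False
s_1={p,q,s}: ((r U s) U !s)=True (r U s)=True r=False s=True !s=False
s_2={p,r}: ((r U s) U !s)=True (r U s)=False r=True s=False !s=True
s_3={}: ((r U s) U !s)=True (r U s)=False r=False s=False !s=True
s_4={p,r,s}: ((r U s) U !s)=True (r U s)=True r=True s=True !s=False
s_5={p}: ((r U s) U !s)=True (r U s)=False r=False s=False !s=True
s_6={q,r,s}: ((r U s) U !s)=False (r U s)=True r=True s=True !s=False
s_7={p,s}: ((r U s) U !s)=False (r U s)=True r=False s=True !s=False
G(((r U s) U !s)) holds globally = False
First violation at position 6.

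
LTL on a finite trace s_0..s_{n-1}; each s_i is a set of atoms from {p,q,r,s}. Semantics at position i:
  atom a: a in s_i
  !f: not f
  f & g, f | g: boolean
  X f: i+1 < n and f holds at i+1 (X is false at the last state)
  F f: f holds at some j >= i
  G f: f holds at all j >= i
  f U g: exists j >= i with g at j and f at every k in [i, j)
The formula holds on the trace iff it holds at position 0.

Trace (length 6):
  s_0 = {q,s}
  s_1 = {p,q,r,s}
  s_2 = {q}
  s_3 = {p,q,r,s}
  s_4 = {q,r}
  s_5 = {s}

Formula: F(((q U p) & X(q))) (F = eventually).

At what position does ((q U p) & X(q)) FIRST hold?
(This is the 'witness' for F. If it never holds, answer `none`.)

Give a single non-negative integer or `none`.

Answer: 0

Derivation:
s_0={q,s}: ((q U p) & X(q))=True (q U p)=True q=True p=False X(q)=True
s_1={p,q,r,s}: ((q U p) & X(q))=True (q U p)=True q=True p=True X(q)=True
s_2={q}: ((q U p) & X(q))=True (q U p)=True q=True p=False X(q)=True
s_3={p,q,r,s}: ((q U p) & X(q))=True (q U p)=True q=True p=True X(q)=True
s_4={q,r}: ((q U p) & X(q))=False (q U p)=False q=True p=False X(q)=False
s_5={s}: ((q U p) & X(q))=False (q U p)=False q=False p=False X(q)=False
F(((q U p) & X(q))) holds; first witness at position 0.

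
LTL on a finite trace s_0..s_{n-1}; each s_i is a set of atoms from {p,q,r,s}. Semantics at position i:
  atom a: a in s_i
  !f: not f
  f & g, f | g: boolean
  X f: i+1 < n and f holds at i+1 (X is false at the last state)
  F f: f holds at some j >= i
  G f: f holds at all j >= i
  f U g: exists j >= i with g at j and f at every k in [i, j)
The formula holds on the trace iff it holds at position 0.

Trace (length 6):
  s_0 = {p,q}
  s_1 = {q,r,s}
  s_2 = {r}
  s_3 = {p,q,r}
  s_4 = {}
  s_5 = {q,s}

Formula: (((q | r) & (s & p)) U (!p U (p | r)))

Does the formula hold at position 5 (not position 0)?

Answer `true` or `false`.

s_0={p,q}: (((q | r) & (s & p)) U (!p U (p | r)))=True ((q | r) & (s & p))=False (q | r)=True q=True r=False (s & p)=False s=False p=True (!p U (p | r))=True !p=False (p | r)=True
s_1={q,r,s}: (((q | r) & (s & p)) U (!p U (p | r)))=True ((q | r) & (s & p))=False (q | r)=True q=True r=True (s & p)=False s=True p=False (!p U (p | r))=True !p=True (p | r)=True
s_2={r}: (((q | r) & (s & p)) U (!p U (p | r)))=True ((q | r) & (s & p))=False (q | r)=True q=False r=True (s & p)=False s=False p=False (!p U (p | r))=True !p=True (p | r)=True
s_3={p,q,r}: (((q | r) & (s & p)) U (!p U (p | r)))=True ((q | r) & (s & p))=False (q | r)=True q=True r=True (s & p)=False s=False p=True (!p U (p | r))=True !p=False (p | r)=True
s_4={}: (((q | r) & (s & p)) U (!p U (p | r)))=False ((q | r) & (s & p))=False (q | r)=False q=False r=False (s & p)=False s=False p=False (!p U (p | r))=False !p=True (p | r)=False
s_5={q,s}: (((q | r) & (s & p)) U (!p U (p | r)))=False ((q | r) & (s & p))=False (q | r)=True q=True r=False (s & p)=False s=True p=False (!p U (p | r))=False !p=True (p | r)=False
Evaluating at position 5: result = False

Answer: false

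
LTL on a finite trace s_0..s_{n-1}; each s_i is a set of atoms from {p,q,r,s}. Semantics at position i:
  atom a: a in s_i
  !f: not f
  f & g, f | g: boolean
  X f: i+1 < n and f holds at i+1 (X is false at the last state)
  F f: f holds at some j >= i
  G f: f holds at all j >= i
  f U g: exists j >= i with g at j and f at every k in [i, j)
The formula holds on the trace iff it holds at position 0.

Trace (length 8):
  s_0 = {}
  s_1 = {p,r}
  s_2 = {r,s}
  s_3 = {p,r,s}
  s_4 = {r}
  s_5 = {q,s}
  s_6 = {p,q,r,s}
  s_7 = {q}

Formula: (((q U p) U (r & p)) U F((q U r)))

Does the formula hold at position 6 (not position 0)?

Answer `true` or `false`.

s_0={}: (((q U p) U (r & p)) U F((q U r)))=True ((q U p) U (r & p))=False (q U p)=False q=False p=False (r & p)=False r=False F((q U r))=True (q U r)=False
s_1={p,r}: (((q U p) U (r & p)) U F((q U r)))=True ((q U p) U (r & p))=True (q U p)=True q=False p=True (r & p)=True r=True F((q U r))=True (q U r)=True
s_2={r,s}: (((q U p) U (r & p)) U F((q U r)))=True ((q U p) U (r & p))=False (q U p)=False q=False p=False (r & p)=False r=True F((q U r))=True (q U r)=True
s_3={p,r,s}: (((q U p) U (r & p)) U F((q U r)))=True ((q U p) U (r & p))=True (q U p)=True q=False p=True (r & p)=True r=True F((q U r))=True (q U r)=True
s_4={r}: (((q U p) U (r & p)) U F((q U r)))=True ((q U p) U (r & p))=False (q U p)=False q=False p=False (r & p)=False r=True F((q U r))=True (q U r)=True
s_5={q,s}: (((q U p) U (r & p)) U F((q U r)))=True ((q U p) U (r & p))=True (q U p)=True q=True p=False (r & p)=False r=False F((q U r))=True (q U r)=True
s_6={p,q,r,s}: (((q U p) U (r & p)) U F((q U r)))=True ((q U p) U (r & p))=True (q U p)=True q=True p=True (r & p)=True r=True F((q U r))=True (q U r)=True
s_7={q}: (((q U p) U (r & p)) U F((q U r)))=False ((q U p) U (r & p))=False (q U p)=False q=True p=False (r & p)=False r=False F((q U r))=False (q U r)=False
Evaluating at position 6: result = True

Answer: true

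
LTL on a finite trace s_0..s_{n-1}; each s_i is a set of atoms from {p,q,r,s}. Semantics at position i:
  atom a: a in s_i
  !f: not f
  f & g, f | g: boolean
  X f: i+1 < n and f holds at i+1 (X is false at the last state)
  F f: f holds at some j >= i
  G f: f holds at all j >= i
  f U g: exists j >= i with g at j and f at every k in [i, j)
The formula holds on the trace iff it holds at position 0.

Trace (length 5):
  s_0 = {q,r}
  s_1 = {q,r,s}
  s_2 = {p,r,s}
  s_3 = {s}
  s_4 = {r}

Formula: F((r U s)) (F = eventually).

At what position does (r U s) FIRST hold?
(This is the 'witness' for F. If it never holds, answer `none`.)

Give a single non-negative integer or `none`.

Answer: 0

Derivation:
s_0={q,r}: (r U s)=True r=True s=False
s_1={q,r,s}: (r U s)=True r=True s=True
s_2={p,r,s}: (r U s)=True r=True s=True
s_3={s}: (r U s)=True r=False s=True
s_4={r}: (r U s)=False r=True s=False
F((r U s)) holds; first witness at position 0.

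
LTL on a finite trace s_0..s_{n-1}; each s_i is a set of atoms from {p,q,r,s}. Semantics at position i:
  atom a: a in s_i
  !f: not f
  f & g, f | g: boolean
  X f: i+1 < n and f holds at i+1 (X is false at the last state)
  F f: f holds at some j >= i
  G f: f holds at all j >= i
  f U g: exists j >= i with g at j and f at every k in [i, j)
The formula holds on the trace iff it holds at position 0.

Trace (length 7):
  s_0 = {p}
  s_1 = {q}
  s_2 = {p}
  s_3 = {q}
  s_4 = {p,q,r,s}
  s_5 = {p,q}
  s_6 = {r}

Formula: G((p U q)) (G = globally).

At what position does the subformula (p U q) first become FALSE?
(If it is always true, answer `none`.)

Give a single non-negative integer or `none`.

s_0={p}: (p U q)=True p=True q=False
s_1={q}: (p U q)=True p=False q=True
s_2={p}: (p U q)=True p=True q=False
s_3={q}: (p U q)=True p=False q=True
s_4={p,q,r,s}: (p U q)=True p=True q=True
s_5={p,q}: (p U q)=True p=True q=True
s_6={r}: (p U q)=False p=False q=False
G((p U q)) holds globally = False
First violation at position 6.

Answer: 6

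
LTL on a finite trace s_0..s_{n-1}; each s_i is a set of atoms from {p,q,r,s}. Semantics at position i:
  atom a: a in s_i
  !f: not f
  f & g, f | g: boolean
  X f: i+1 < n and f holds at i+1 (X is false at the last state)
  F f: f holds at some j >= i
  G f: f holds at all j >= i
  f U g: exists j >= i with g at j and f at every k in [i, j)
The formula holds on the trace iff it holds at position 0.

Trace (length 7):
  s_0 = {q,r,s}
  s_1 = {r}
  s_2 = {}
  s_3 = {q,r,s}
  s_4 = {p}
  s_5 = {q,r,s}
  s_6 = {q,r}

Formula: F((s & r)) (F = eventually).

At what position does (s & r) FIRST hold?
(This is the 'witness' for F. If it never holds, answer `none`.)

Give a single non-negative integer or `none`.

s_0={q,r,s}: (s & r)=True s=True r=True
s_1={r}: (s & r)=False s=False r=True
s_2={}: (s & r)=False s=False r=False
s_3={q,r,s}: (s & r)=True s=True r=True
s_4={p}: (s & r)=False s=False r=False
s_5={q,r,s}: (s & r)=True s=True r=True
s_6={q,r}: (s & r)=False s=False r=True
F((s & r)) holds; first witness at position 0.

Answer: 0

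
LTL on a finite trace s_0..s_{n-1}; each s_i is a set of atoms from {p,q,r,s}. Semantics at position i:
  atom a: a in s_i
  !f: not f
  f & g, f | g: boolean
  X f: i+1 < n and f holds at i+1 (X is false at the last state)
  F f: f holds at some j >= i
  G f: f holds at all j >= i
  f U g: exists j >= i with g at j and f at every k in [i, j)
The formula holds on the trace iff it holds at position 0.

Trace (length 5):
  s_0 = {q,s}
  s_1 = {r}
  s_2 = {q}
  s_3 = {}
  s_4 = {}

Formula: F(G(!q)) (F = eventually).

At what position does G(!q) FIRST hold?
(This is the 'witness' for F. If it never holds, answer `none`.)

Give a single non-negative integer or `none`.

s_0={q,s}: G(!q)=False !q=False q=True
s_1={r}: G(!q)=False !q=True q=False
s_2={q}: G(!q)=False !q=False q=True
s_3={}: G(!q)=True !q=True q=False
s_4={}: G(!q)=True !q=True q=False
F(G(!q)) holds; first witness at position 3.

Answer: 3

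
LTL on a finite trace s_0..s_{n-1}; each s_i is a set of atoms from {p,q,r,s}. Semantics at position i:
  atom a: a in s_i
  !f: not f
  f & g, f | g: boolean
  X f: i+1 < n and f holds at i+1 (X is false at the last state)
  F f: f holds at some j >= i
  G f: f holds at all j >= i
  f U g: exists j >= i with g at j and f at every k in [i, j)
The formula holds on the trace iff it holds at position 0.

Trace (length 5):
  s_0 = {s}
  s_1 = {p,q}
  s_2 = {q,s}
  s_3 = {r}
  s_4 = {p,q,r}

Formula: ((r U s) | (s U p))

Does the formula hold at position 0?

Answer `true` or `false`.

s_0={s}: ((r U s) | (s U p))=True (r U s)=True r=False s=True (s U p)=True p=False
s_1={p,q}: ((r U s) | (s U p))=True (r U s)=False r=False s=False (s U p)=True p=True
s_2={q,s}: ((r U s) | (s U p))=True (r U s)=True r=False s=True (s U p)=False p=False
s_3={r}: ((r U s) | (s U p))=False (r U s)=False r=True s=False (s U p)=False p=False
s_4={p,q,r}: ((r U s) | (s U p))=True (r U s)=False r=True s=False (s U p)=True p=True

Answer: true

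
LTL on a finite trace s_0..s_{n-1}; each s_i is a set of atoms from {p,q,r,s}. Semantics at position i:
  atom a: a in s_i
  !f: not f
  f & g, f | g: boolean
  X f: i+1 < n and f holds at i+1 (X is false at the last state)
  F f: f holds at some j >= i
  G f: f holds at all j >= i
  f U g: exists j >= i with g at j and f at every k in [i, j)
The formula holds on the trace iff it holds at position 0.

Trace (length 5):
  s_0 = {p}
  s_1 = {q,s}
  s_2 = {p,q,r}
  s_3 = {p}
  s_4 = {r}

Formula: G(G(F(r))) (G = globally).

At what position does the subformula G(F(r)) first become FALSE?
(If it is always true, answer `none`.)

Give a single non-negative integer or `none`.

Answer: none

Derivation:
s_0={p}: G(F(r))=True F(r)=True r=False
s_1={q,s}: G(F(r))=True F(r)=True r=False
s_2={p,q,r}: G(F(r))=True F(r)=True r=True
s_3={p}: G(F(r))=True F(r)=True r=False
s_4={r}: G(F(r))=True F(r)=True r=True
G(G(F(r))) holds globally = True
No violation — formula holds at every position.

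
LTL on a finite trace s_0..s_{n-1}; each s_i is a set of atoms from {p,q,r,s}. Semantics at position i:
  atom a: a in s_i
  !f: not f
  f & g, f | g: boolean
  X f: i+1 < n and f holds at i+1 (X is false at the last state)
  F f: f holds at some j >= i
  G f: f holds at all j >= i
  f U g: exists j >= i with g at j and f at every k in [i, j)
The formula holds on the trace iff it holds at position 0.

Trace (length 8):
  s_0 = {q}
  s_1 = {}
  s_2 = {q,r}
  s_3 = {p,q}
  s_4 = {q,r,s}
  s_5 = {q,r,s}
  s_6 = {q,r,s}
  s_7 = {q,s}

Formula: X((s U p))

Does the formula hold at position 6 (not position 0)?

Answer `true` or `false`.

s_0={q}: X((s U p))=False (s U p)=False s=False p=False
s_1={}: X((s U p))=False (s U p)=False s=False p=False
s_2={q,r}: X((s U p))=True (s U p)=False s=False p=False
s_3={p,q}: X((s U p))=False (s U p)=True s=False p=True
s_4={q,r,s}: X((s U p))=False (s U p)=False s=True p=False
s_5={q,r,s}: X((s U p))=False (s U p)=False s=True p=False
s_6={q,r,s}: X((s U p))=False (s U p)=False s=True p=False
s_7={q,s}: X((s U p))=False (s U p)=False s=True p=False
Evaluating at position 6: result = False

Answer: false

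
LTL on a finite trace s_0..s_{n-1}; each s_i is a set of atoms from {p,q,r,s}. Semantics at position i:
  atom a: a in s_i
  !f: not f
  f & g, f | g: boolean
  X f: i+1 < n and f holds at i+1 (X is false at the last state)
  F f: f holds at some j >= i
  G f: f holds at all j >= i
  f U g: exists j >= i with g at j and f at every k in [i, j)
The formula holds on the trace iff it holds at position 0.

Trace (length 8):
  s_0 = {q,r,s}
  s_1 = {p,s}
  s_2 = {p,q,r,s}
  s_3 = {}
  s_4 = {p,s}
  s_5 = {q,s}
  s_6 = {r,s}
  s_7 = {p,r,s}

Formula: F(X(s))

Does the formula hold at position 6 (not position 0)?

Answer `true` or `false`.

Answer: true

Derivation:
s_0={q,r,s}: F(X(s))=True X(s)=True s=True
s_1={p,s}: F(X(s))=True X(s)=True s=True
s_2={p,q,r,s}: F(X(s))=True X(s)=False s=True
s_3={}: F(X(s))=True X(s)=True s=False
s_4={p,s}: F(X(s))=True X(s)=True s=True
s_5={q,s}: F(X(s))=True X(s)=True s=True
s_6={r,s}: F(X(s))=True X(s)=True s=True
s_7={p,r,s}: F(X(s))=False X(s)=False s=True
Evaluating at position 6: result = True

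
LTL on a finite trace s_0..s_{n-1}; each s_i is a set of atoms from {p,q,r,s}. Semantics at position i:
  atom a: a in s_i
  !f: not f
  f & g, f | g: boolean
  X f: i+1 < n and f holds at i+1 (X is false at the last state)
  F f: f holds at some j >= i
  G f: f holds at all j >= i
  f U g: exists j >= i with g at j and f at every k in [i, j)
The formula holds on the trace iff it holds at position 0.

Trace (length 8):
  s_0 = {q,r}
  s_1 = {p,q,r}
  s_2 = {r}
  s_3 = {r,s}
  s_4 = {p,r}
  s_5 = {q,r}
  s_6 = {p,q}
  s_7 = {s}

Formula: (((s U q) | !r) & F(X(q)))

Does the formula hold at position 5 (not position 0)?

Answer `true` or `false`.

s_0={q,r}: (((s U q) | !r) & F(X(q)))=True ((s U q) | !r)=True (s U q)=True s=False q=True !r=False r=True F(X(q))=True X(q)=True
s_1={p,q,r}: (((s U q) | !r) & F(X(q)))=True ((s U q) | !r)=True (s U q)=True s=False q=True !r=False r=True F(X(q))=True X(q)=False
s_2={r}: (((s U q) | !r) & F(X(q)))=False ((s U q) | !r)=False (s U q)=False s=False q=False !r=False r=True F(X(q))=True X(q)=False
s_3={r,s}: (((s U q) | !r) & F(X(q)))=False ((s U q) | !r)=False (s U q)=False s=True q=False !r=False r=True F(X(q))=True X(q)=False
s_4={p,r}: (((s U q) | !r) & F(X(q)))=False ((s U q) | !r)=False (s U q)=False s=False q=False !r=False r=True F(X(q))=True X(q)=True
s_5={q,r}: (((s U q) | !r) & F(X(q)))=True ((s U q) | !r)=True (s U q)=True s=False q=True !r=False r=True F(X(q))=True X(q)=True
s_6={p,q}: (((s U q) | !r) & F(X(q)))=False ((s U q) | !r)=True (s U q)=True s=False q=True !r=True r=False F(X(q))=False X(q)=False
s_7={s}: (((s U q) | !r) & F(X(q)))=False ((s U q) | !r)=True (s U q)=False s=True q=False !r=True r=False F(X(q))=False X(q)=False
Evaluating at position 5: result = True

Answer: true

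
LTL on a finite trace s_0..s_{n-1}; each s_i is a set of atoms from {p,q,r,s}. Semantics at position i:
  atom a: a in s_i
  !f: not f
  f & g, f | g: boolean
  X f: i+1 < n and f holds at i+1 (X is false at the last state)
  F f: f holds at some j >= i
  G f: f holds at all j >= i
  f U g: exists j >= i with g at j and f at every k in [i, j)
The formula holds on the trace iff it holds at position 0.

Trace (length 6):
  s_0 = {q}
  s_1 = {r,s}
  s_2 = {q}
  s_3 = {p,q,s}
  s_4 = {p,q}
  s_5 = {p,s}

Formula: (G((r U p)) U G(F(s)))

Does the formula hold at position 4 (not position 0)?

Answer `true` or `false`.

s_0={q}: (G((r U p)) U G(F(s)))=True G((r U p))=False (r U p)=False r=False p=False G(F(s))=True F(s)=True s=False
s_1={r,s}: (G((r U p)) U G(F(s)))=True G((r U p))=False (r U p)=False r=True p=False G(F(s))=True F(s)=True s=True
s_2={q}: (G((r U p)) U G(F(s)))=True G((r U p))=False (r U p)=False r=False p=False G(F(s))=True F(s)=True s=False
s_3={p,q,s}: (G((r U p)) U G(F(s)))=True G((r U p))=True (r U p)=True r=False p=True G(F(s))=True F(s)=True s=True
s_4={p,q}: (G((r U p)) U G(F(s)))=True G((r U p))=True (r U p)=True r=False p=True G(F(s))=True F(s)=True s=False
s_5={p,s}: (G((r U p)) U G(F(s)))=True G((r U p))=True (r U p)=True r=False p=True G(F(s))=True F(s)=True s=True
Evaluating at position 4: result = True

Answer: true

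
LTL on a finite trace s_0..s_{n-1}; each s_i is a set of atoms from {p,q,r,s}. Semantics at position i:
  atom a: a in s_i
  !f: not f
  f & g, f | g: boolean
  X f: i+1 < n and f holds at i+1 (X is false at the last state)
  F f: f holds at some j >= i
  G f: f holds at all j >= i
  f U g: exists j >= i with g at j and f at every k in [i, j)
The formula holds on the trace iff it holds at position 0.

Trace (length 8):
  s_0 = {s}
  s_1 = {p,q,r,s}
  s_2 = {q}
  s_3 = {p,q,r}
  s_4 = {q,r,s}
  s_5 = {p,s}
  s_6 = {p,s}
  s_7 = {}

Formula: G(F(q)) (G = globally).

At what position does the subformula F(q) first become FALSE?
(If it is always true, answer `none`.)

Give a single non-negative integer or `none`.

s_0={s}: F(q)=True q=False
s_1={p,q,r,s}: F(q)=True q=True
s_2={q}: F(q)=True q=True
s_3={p,q,r}: F(q)=True q=True
s_4={q,r,s}: F(q)=True q=True
s_5={p,s}: F(q)=False q=False
s_6={p,s}: F(q)=False q=False
s_7={}: F(q)=False q=False
G(F(q)) holds globally = False
First violation at position 5.

Answer: 5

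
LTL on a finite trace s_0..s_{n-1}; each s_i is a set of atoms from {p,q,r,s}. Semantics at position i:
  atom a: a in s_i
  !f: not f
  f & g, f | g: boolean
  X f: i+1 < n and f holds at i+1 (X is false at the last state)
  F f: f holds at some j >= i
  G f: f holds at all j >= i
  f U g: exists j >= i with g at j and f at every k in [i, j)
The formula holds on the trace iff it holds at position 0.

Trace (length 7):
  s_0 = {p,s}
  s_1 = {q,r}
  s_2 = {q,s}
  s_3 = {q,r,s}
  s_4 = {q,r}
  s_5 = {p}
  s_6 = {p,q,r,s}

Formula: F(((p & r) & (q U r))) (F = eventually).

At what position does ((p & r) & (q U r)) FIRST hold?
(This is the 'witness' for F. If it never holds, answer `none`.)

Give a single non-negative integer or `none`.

Answer: 6

Derivation:
s_0={p,s}: ((p & r) & (q U r))=False (p & r)=False p=True r=False (q U r)=False q=False
s_1={q,r}: ((p & r) & (q U r))=False (p & r)=False p=False r=True (q U r)=True q=True
s_2={q,s}: ((p & r) & (q U r))=False (p & r)=False p=False r=False (q U r)=True q=True
s_3={q,r,s}: ((p & r) & (q U r))=False (p & r)=False p=False r=True (q U r)=True q=True
s_4={q,r}: ((p & r) & (q U r))=False (p & r)=False p=False r=True (q U r)=True q=True
s_5={p}: ((p & r) & (q U r))=False (p & r)=False p=True r=False (q U r)=False q=False
s_6={p,q,r,s}: ((p & r) & (q U r))=True (p & r)=True p=True r=True (q U r)=True q=True
F(((p & r) & (q U r))) holds; first witness at position 6.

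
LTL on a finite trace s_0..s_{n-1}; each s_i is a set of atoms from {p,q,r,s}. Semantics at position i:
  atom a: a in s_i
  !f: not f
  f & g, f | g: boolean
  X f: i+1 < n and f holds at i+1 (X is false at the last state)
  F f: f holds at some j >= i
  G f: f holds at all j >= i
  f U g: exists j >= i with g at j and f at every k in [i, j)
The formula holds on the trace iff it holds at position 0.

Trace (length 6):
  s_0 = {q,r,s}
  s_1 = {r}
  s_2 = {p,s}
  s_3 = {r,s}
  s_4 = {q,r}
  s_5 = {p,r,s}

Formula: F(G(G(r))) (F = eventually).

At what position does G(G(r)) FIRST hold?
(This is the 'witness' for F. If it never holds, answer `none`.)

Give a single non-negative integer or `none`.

s_0={q,r,s}: G(G(r))=False G(r)=False r=True
s_1={r}: G(G(r))=False G(r)=False r=True
s_2={p,s}: G(G(r))=False G(r)=False r=False
s_3={r,s}: G(G(r))=True G(r)=True r=True
s_4={q,r}: G(G(r))=True G(r)=True r=True
s_5={p,r,s}: G(G(r))=True G(r)=True r=True
F(G(G(r))) holds; first witness at position 3.

Answer: 3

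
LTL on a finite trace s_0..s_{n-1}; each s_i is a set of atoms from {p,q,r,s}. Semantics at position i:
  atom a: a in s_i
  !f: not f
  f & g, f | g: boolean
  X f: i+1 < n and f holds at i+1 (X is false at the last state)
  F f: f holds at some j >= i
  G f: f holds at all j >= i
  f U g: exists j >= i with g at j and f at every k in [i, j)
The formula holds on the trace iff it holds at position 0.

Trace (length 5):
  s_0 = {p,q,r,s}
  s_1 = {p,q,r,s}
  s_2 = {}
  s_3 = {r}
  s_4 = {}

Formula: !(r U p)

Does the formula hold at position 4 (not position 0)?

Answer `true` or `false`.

Answer: true

Derivation:
s_0={p,q,r,s}: !(r U p)=False (r U p)=True r=True p=True
s_1={p,q,r,s}: !(r U p)=False (r U p)=True r=True p=True
s_2={}: !(r U p)=True (r U p)=False r=False p=False
s_3={r}: !(r U p)=True (r U p)=False r=True p=False
s_4={}: !(r U p)=True (r U p)=False r=False p=False
Evaluating at position 4: result = True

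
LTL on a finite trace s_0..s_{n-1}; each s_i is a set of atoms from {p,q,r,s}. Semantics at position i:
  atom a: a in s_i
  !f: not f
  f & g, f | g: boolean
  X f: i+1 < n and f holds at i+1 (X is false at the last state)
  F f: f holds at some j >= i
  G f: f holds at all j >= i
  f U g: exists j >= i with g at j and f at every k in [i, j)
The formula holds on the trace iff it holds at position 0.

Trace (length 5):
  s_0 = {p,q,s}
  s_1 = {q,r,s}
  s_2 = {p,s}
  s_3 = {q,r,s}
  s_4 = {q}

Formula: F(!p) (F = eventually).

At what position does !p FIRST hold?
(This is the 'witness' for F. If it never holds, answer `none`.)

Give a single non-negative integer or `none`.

s_0={p,q,s}: !p=False p=True
s_1={q,r,s}: !p=True p=False
s_2={p,s}: !p=False p=True
s_3={q,r,s}: !p=True p=False
s_4={q}: !p=True p=False
F(!p) holds; first witness at position 1.

Answer: 1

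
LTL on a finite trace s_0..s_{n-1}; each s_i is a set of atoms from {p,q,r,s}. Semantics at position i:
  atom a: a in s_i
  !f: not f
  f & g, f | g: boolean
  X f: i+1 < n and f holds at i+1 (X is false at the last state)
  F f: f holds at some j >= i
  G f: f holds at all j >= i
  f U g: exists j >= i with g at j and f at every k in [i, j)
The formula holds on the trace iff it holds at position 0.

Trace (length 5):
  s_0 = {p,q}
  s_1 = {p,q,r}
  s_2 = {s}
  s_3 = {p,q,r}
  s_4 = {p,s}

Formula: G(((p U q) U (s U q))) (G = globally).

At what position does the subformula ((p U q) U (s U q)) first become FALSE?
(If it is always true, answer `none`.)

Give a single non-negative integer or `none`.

Answer: 4

Derivation:
s_0={p,q}: ((p U q) U (s U q))=True (p U q)=True p=True q=True (s U q)=True s=False
s_1={p,q,r}: ((p U q) U (s U q))=True (p U q)=True p=True q=True (s U q)=True s=False
s_2={s}: ((p U q) U (s U q))=True (p U q)=False p=False q=False (s U q)=True s=True
s_3={p,q,r}: ((p U q) U (s U q))=True (p U q)=True p=True q=True (s U q)=True s=False
s_4={p,s}: ((p U q) U (s U q))=False (p U q)=False p=True q=False (s U q)=False s=True
G(((p U q) U (s U q))) holds globally = False
First violation at position 4.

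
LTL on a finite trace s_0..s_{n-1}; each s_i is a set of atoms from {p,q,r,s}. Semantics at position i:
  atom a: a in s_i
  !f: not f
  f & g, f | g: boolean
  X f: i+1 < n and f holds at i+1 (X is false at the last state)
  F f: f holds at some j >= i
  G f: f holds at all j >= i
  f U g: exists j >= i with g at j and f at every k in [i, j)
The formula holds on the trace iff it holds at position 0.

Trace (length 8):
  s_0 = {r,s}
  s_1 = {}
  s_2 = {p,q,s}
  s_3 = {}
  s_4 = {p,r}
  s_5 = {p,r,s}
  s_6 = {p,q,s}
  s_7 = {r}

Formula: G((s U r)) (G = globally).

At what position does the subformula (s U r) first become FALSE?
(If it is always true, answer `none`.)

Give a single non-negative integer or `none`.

Answer: 1

Derivation:
s_0={r,s}: (s U r)=True s=True r=True
s_1={}: (s U r)=False s=False r=False
s_2={p,q,s}: (s U r)=False s=True r=False
s_3={}: (s U r)=False s=False r=False
s_4={p,r}: (s U r)=True s=False r=True
s_5={p,r,s}: (s U r)=True s=True r=True
s_6={p,q,s}: (s U r)=True s=True r=False
s_7={r}: (s U r)=True s=False r=True
G((s U r)) holds globally = False
First violation at position 1.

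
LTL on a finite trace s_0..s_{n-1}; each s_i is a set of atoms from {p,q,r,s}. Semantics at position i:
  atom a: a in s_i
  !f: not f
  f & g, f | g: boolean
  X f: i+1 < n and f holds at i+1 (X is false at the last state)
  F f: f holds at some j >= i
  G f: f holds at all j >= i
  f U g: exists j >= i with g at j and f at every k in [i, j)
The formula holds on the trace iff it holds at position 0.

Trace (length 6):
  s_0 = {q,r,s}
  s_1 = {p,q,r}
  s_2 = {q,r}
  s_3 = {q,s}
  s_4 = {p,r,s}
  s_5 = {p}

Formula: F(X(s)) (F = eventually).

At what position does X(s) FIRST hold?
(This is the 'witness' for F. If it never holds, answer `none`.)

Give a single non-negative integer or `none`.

Answer: 2

Derivation:
s_0={q,r,s}: X(s)=False s=True
s_1={p,q,r}: X(s)=False s=False
s_2={q,r}: X(s)=True s=False
s_3={q,s}: X(s)=True s=True
s_4={p,r,s}: X(s)=False s=True
s_5={p}: X(s)=False s=False
F(X(s)) holds; first witness at position 2.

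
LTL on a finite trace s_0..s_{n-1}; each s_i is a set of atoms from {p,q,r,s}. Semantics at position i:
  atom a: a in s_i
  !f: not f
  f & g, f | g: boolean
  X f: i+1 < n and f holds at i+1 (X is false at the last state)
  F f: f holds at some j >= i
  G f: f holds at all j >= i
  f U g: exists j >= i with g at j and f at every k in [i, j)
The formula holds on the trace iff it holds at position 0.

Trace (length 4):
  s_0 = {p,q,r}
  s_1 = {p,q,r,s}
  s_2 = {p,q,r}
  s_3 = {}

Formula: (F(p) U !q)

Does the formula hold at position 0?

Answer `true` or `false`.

s_0={p,q,r}: (F(p) U !q)=True F(p)=True p=True !q=False q=True
s_1={p,q,r,s}: (F(p) U !q)=True F(p)=True p=True !q=False q=True
s_2={p,q,r}: (F(p) U !q)=True F(p)=True p=True !q=False q=True
s_3={}: (F(p) U !q)=True F(p)=False p=False !q=True q=False

Answer: true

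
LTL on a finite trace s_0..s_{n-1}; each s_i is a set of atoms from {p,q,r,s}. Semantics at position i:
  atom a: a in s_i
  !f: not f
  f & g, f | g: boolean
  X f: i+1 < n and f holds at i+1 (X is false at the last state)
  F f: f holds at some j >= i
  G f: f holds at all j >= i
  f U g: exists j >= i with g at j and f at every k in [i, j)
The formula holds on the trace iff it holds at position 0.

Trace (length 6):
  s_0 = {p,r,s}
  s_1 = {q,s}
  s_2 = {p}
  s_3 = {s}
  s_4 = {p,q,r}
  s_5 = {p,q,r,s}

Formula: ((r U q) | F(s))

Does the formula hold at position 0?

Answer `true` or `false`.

Answer: true

Derivation:
s_0={p,r,s}: ((r U q) | F(s))=True (r U q)=True r=True q=False F(s)=True s=True
s_1={q,s}: ((r U q) | F(s))=True (r U q)=True r=False q=True F(s)=True s=True
s_2={p}: ((r U q) | F(s))=True (r U q)=False r=False q=False F(s)=True s=False
s_3={s}: ((r U q) | F(s))=True (r U q)=False r=False q=False F(s)=True s=True
s_4={p,q,r}: ((r U q) | F(s))=True (r U q)=True r=True q=True F(s)=True s=False
s_5={p,q,r,s}: ((r U q) | F(s))=True (r U q)=True r=True q=True F(s)=True s=True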